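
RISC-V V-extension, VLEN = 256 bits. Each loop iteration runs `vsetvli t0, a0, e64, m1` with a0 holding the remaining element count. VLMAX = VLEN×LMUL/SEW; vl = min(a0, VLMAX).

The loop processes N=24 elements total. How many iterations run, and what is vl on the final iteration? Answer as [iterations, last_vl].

lanes per group: 256·1/64 = 4
24 elements at 4/iter → 6 passes, remainder 4 on the last

[iterations, last_vl] = [6, 4]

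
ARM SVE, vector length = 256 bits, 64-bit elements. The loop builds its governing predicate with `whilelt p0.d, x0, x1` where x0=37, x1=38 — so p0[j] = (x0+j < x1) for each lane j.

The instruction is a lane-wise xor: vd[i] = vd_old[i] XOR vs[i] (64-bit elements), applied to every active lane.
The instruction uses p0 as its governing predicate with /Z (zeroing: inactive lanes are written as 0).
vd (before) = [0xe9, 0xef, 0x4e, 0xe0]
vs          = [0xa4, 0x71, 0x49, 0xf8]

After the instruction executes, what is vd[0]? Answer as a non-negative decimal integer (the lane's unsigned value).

vd[0] = 77

256-bit reg / 64-bit elem → 4 lanes
whilelt: lane j active iff 37+j < 38 → j < 1 → 1 active
[0] xor(0xe9,0xa4) = 0x4d
[1] tail/zero = 0x00
[2] tail/zero = 0x00
[3] tail/zero = 0x00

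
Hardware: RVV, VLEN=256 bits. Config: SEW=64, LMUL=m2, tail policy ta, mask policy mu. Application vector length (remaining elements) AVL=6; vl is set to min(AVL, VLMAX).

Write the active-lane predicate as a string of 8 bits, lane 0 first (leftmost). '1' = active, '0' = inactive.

predicate = 11111100

VLMAX = VLEN×LMUL/SEW = 256×2/64 = 8
AVL=6 ≤ VLMAX=8, so vl = 6
bits (lane 0 leftmost): 11111100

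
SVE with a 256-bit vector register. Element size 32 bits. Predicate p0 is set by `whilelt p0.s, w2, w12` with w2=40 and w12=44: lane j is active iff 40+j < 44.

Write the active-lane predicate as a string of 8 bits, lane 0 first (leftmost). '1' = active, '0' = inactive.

predicate = 11110000

256-bit reg / 32-bit elem → 8 lanes
whilelt: lane j active iff 40+j < 44 → j < 4 → 4 active
bits (lane 0 leftmost): 11110000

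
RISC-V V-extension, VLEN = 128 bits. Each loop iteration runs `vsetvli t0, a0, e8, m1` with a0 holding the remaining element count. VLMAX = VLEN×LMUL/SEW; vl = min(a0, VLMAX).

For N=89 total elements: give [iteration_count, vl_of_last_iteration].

VLMAX = (128 × 1) / 8 = 16 lanes
89 elements at 16/iter → 6 passes, remainder 9 on the last

[iterations, last_vl] = [6, 9]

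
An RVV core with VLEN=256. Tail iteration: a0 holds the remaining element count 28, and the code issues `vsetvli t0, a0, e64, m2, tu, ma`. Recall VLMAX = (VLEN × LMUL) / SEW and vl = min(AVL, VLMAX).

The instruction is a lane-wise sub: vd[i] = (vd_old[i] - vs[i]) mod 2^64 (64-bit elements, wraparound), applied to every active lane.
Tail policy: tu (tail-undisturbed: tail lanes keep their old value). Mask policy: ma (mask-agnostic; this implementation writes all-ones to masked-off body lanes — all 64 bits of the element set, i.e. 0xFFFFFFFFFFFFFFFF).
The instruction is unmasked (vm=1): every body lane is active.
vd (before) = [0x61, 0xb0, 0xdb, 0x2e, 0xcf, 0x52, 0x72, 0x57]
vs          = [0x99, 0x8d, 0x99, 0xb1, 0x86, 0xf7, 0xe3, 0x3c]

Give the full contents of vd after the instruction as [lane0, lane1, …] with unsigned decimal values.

VLMAX = (256 × 2) / 64 = 8 lanes
vl = min(AVL, VLMAX) = min(28, 8) = 8
  i=0: sub(0x61,0x99) → 18446744073709551560
  i=1: sub(0xb0,0x8d) → 35
  i=2: sub(0xdb,0x99) → 66
  i=3: sub(0x2e,0xb1) → 18446744073709551485
  i=4: sub(0xcf,0x86) → 73
  i=5: sub(0x52,0xf7) → 18446744073709551451
  i=6: sub(0x72,0xe3) → 18446744073709551503
  i=7: sub(0x57,0x3c) → 27

vd = [18446744073709551560, 35, 66, 18446744073709551485, 73, 18446744073709551451, 18446744073709551503, 27]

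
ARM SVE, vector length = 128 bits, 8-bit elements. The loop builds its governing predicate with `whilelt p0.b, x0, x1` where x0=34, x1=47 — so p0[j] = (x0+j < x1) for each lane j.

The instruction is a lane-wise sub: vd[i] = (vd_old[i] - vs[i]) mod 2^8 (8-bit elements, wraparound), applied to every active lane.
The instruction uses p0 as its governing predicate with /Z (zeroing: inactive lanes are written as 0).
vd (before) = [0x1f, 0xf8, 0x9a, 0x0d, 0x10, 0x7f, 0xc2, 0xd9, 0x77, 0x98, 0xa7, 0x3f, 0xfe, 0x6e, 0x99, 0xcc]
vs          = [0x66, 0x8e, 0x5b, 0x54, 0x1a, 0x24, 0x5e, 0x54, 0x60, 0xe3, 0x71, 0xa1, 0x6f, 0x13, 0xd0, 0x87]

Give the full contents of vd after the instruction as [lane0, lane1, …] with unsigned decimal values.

register lanes = 128/8 = 16
active while 34+j < 47, i.e. j ∈ [0,13) capped at 16 ⇒ 13
[0] sub(0x1f,0x66) = 0xb9
[1] sub(0xf8,0x8e) = 0x6a
[2] sub(0x9a,0x5b) = 0x3f
[3] sub(0x0d,0x54) = 0xb9
[4] sub(0x10,0x1a) = 0xf6
[5] sub(0x7f,0x24) = 0x5b
[6] sub(0xc2,0x5e) = 0x64
[7] sub(0xd9,0x54) = 0x85
[8] sub(0x77,0x60) = 0x17
[9] sub(0x98,0xe3) = 0xb5
[10] sub(0xa7,0x71) = 0x36
[11] sub(0x3f,0xa1) = 0x9e
[12] sub(0xfe,0x6f) = 0x8f
[13] tail/zero = 0x00
[14] tail/zero = 0x00
[15] tail/zero = 0x00

vd = [185, 106, 63, 185, 246, 91, 100, 133, 23, 181, 54, 158, 143, 0, 0, 0]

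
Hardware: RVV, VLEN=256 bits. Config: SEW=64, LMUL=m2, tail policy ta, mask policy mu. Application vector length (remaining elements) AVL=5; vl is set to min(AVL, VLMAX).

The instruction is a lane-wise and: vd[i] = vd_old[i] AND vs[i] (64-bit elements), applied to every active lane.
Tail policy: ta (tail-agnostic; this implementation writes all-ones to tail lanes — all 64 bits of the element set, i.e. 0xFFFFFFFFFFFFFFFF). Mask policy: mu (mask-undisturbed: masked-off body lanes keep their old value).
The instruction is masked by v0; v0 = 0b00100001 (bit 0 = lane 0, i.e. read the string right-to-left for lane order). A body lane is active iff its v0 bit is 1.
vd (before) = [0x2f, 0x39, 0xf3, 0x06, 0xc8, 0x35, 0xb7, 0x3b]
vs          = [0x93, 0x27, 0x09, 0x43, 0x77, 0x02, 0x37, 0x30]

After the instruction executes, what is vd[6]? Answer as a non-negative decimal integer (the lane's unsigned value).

vd[6] = 18446744073709551615

VLMAX = (256 × 2) / 64 = 8 lanes
vl ← min(5, 8) = 5
vd[0] and(0x2f,0x93) -> 0x03
vd[1] mask-off/keep -> 0x39
vd[2] mask-off/keep -> 0xf3
vd[3] mask-off/keep -> 0x06
vd[4] mask-off/keep -> 0xc8
vd[5] tail/ones -> 0xffffffffffffffff
vd[6] tail/ones -> 0xffffffffffffffff
vd[7] tail/ones -> 0xffffffffffffffff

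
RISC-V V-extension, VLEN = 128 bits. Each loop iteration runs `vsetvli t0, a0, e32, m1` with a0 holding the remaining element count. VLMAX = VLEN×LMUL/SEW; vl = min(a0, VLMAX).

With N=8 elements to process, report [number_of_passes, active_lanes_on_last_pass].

[iterations, last_vl] = [2, 4]

VLMAX = VLEN×LMUL/SEW = 128×1/32 = 4
8 elements at 4/iter → 2 passes, remainder 4 on the last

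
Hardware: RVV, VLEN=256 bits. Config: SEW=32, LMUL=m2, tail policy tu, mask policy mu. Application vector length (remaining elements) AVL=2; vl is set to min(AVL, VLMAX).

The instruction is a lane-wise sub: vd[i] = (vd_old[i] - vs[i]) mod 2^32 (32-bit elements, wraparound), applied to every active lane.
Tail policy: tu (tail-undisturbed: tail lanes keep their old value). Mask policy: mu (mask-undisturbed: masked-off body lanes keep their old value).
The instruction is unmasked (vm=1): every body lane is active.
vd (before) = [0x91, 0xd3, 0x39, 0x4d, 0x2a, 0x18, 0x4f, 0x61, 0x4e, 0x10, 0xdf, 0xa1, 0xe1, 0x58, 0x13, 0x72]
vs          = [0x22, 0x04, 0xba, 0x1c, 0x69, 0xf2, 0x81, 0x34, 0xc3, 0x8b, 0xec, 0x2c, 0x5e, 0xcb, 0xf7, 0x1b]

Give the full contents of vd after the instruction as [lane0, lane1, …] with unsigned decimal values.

vd = [111, 207, 57, 77, 42, 24, 79, 97, 78, 16, 223, 161, 225, 88, 19, 114]

lanes per group: 256·2/32 = 16
vl ← min(2, 16) = 2
[0] sub(0x91,0x22) = 0x6f
[1] sub(0xd3,0x04) = 0xcf
[2] tail/keep = 0x39
[3] tail/keep = 0x4d
[4] tail/keep = 0x2a
[5] tail/keep = 0x18
[6] tail/keep = 0x4f
[7] tail/keep = 0x61
[8] tail/keep = 0x4e
[9] tail/keep = 0x10
[10] tail/keep = 0xdf
[11] tail/keep = 0xa1
[12] tail/keep = 0xe1
[13] tail/keep = 0x58
[14] tail/keep = 0x13
[15] tail/keep = 0x72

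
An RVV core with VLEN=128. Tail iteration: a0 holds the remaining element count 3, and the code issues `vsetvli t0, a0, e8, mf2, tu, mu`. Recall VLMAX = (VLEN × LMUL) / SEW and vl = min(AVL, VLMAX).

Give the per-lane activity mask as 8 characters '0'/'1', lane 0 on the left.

VLMAX = (128 × 1/2) / 8 = 8 lanes
vl ← min(3, 8) = 3
bits (lane 0 leftmost): 11100000

predicate = 11100000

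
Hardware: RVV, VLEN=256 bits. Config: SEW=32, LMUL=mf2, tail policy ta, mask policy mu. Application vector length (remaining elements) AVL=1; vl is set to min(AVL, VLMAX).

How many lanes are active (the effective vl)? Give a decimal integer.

vl = 1

lanes per group: 256·1/2/32 = 4
vl = min(AVL, VLMAX) = min(1, 4) = 1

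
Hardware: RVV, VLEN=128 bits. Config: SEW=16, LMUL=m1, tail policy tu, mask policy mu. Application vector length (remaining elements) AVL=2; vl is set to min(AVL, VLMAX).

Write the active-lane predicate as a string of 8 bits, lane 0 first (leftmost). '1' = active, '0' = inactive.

predicate = 11000000

lanes per group: 128·1/16 = 8
AVL=2 ≤ VLMAX=8, so vl = 2
bits (lane 0 leftmost): 11000000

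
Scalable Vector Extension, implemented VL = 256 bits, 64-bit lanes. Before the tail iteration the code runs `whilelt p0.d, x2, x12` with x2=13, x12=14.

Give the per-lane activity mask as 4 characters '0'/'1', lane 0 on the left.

256-bit reg / 64-bit elem → 4 lanes
p0[j] = (13+j < 14); true for j=0..0 → 1 lanes set
bits (lane 0 leftmost): 1000

predicate = 1000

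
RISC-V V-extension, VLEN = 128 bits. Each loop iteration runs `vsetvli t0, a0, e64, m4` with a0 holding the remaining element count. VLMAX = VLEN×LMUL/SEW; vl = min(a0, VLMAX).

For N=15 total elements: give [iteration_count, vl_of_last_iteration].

lanes per group: 128·4/64 = 8
iterations = ceil(15/8) = 2; final-pass vl = 7

[iterations, last_vl] = [2, 7]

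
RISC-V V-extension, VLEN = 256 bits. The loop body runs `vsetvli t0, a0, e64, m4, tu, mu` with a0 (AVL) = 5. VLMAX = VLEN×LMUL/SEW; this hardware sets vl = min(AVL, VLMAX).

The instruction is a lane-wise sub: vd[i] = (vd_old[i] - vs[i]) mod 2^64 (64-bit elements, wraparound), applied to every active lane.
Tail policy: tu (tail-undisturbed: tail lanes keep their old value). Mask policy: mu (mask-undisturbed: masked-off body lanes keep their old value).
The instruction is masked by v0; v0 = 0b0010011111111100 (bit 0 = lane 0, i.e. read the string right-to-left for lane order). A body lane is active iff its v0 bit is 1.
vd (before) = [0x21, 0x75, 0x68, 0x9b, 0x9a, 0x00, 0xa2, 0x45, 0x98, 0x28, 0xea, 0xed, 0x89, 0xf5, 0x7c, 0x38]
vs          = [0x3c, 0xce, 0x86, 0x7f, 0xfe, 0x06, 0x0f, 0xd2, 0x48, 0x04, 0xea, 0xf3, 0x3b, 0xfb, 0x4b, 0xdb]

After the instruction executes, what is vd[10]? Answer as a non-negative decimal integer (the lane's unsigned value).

lanes per group: 256·4/64 = 16
AVL=5 ≤ VLMAX=16, so vl = 5
vd[0] mask-off/keep -> 0x21
vd[1] mask-off/keep -> 0x75
vd[2] sub(0x68,0x86) -> 0xffffffffffffffe2
vd[3] sub(0x9b,0x7f) -> 0x1c
vd[4] sub(0x9a,0xfe) -> 0xffffffffffffff9c
vd[5] tail/keep -> 0x00
vd[6] tail/keep -> 0xa2
vd[7] tail/keep -> 0x45
vd[8] tail/keep -> 0x98
vd[9] tail/keep -> 0x28
vd[10] tail/keep -> 0xea
vd[11] tail/keep -> 0xed
vd[12] tail/keep -> 0x89
vd[13] tail/keep -> 0xf5
vd[14] tail/keep -> 0x7c
vd[15] tail/keep -> 0x38

vd[10] = 234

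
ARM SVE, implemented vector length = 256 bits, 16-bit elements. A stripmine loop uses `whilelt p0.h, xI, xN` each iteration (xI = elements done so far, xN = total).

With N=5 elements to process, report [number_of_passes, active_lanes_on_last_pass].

[iterations, last_vl] = [1, 5]

lane count: 256 div 16 = 16
N=5: ⌈5/16⌉ = 1 iters; last vl = 5 − 0×16 = 5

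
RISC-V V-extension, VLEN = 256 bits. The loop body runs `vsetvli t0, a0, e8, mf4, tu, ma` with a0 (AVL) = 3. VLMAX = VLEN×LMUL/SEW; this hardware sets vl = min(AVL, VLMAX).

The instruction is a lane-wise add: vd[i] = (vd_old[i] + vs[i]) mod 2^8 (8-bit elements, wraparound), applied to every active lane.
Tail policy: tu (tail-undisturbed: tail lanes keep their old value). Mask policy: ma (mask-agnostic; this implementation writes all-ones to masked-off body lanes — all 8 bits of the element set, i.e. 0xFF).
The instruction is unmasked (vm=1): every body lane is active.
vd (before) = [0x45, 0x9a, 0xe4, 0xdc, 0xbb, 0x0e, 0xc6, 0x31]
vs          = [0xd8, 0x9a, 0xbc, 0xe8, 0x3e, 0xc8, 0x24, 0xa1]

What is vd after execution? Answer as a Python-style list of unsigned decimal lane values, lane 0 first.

vd = [29, 52, 160, 220, 187, 14, 198, 49]

VLMAX = (256 × 1/4) / 8 = 8 lanes
AVL=3 ≤ VLMAX=8, so vl = 3
vd[0] add(0x45,0xd8) -> 0x1d
vd[1] add(0x9a,0x9a) -> 0x34
vd[2] add(0xe4,0xbc) -> 0xa0
vd[3] tail/keep -> 0xdc
vd[4] tail/keep -> 0xbb
vd[5] tail/keep -> 0x0e
vd[6] tail/keep -> 0xc6
vd[7] tail/keep -> 0x31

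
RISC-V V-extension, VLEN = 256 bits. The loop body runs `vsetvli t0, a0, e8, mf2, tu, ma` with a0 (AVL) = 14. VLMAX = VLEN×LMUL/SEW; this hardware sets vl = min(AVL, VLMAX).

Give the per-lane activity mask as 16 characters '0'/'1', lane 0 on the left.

VLMAX = (256 × 1/2) / 8 = 16 lanes
vl ← min(14, 16) = 14
bits (lane 0 leftmost): 1111111111111100

predicate = 1111111111111100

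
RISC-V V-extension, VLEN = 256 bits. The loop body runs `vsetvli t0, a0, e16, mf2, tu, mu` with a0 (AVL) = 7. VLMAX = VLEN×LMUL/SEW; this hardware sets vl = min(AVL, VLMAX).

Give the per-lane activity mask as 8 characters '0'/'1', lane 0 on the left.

predicate = 11111110

VLMAX = (256 × 1/2) / 16 = 8 lanes
AVL=7 ≤ VLMAX=8, so vl = 7
bits (lane 0 leftmost): 11111110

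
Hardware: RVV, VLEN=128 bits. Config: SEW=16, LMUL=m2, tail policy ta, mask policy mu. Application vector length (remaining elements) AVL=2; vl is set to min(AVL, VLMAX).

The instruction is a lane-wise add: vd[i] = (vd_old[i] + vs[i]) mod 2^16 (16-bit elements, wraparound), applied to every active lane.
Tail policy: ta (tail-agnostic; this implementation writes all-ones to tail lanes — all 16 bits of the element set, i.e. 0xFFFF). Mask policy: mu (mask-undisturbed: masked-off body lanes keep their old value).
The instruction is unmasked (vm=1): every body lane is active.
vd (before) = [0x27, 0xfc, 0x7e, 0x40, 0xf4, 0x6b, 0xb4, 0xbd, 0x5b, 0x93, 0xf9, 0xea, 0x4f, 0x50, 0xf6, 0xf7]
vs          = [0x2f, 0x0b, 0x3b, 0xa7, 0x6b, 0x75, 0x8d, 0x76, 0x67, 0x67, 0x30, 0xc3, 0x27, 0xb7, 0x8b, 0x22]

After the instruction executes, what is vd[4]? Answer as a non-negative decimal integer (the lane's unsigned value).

vd[4] = 65535

VLMAX = (128 × 2) / 16 = 16 lanes
vl = min(AVL, VLMAX) = min(2, 16) = 2
lane  0: add(0x27,0x2f) ⇒ 0x56
lane  1: add(0xfc,0x0b) ⇒ 0x107
lane  2: tail/ones ⇒ 0xffff
lane  3: tail/ones ⇒ 0xffff
lane  4: tail/ones ⇒ 0xffff
lane  5: tail/ones ⇒ 0xffff
lane  6: tail/ones ⇒ 0xffff
lane  7: tail/ones ⇒ 0xffff
lane  8: tail/ones ⇒ 0xffff
lane  9: tail/ones ⇒ 0xffff
lane 10: tail/ones ⇒ 0xffff
lane 11: tail/ones ⇒ 0xffff
lane 12: tail/ones ⇒ 0xffff
lane 13: tail/ones ⇒ 0xffff
lane 14: tail/ones ⇒ 0xffff
lane 15: tail/ones ⇒ 0xffff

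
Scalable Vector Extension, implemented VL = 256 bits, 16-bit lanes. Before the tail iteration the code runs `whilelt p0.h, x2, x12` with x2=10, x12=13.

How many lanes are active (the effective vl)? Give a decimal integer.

vl = 3

register lanes = 256/16 = 16
whilelt: lane j active iff 10+j < 13 → j < 3 → 3 active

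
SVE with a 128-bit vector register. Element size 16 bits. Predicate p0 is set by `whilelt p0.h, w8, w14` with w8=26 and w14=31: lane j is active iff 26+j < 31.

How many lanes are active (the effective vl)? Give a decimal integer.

lane count: 128 div 16 = 8
active while 26+j < 31, i.e. j ∈ [0,5) capped at 8 ⇒ 5

vl = 5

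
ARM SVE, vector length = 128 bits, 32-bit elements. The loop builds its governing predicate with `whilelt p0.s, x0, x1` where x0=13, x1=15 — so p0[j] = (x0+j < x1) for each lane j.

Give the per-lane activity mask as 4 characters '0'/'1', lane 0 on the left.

predicate = 1100

register lanes = 128/32 = 4
p0[j] = (13+j < 15); true for j=0..1 → 2 lanes set
bits (lane 0 leftmost): 1100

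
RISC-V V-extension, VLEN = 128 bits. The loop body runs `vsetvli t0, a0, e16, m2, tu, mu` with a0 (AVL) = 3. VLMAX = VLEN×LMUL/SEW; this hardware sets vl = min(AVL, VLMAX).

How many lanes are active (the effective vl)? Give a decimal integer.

vl = 3

VLMAX = (128 × 2) / 16 = 16 lanes
vl ← min(3, 16) = 3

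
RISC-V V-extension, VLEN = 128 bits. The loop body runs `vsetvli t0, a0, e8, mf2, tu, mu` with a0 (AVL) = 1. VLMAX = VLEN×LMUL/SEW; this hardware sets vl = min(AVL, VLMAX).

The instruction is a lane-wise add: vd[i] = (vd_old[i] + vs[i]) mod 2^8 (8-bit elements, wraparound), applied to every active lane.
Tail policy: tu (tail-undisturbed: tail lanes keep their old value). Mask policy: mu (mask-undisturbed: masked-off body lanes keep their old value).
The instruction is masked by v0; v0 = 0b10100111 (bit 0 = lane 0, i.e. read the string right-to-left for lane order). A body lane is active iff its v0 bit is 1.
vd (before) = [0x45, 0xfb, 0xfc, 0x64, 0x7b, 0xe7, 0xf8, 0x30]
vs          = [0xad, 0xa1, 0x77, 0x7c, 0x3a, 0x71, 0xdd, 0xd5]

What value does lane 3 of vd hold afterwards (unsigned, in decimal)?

VLMAX = VLEN×LMUL/SEW = 128×1/2/8 = 8
vl = min(AVL, VLMAX) = min(1, 8) = 1
lane  0: add(0x45,0xad) ⇒ 0xf2
lane  1: tail/keep ⇒ 0xfb
lane  2: tail/keep ⇒ 0xfc
lane  3: tail/keep ⇒ 0x64
lane  4: tail/keep ⇒ 0x7b
lane  5: tail/keep ⇒ 0xe7
lane  6: tail/keep ⇒ 0xf8
lane  7: tail/keep ⇒ 0x30

vd[3] = 100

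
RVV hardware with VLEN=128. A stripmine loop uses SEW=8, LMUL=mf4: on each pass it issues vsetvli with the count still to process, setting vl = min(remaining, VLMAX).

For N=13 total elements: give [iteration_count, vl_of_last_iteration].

VLMAX = VLEN×LMUL/SEW = 128×1/4/8 = 4
iterations = ceil(13/4) = 4; final-pass vl = 1

[iterations, last_vl] = [4, 1]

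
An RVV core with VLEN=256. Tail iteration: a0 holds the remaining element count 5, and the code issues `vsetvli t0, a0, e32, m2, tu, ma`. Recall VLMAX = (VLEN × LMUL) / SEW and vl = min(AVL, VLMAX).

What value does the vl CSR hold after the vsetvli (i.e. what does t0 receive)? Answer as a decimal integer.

vl = 5

VLMAX = VLEN×LMUL/SEW = 256×2/32 = 16
AVL=5 ≤ VLMAX=16, so vl = 5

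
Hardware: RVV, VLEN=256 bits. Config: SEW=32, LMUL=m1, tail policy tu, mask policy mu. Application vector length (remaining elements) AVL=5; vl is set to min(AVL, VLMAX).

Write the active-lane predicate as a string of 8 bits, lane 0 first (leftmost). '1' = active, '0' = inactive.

lanes per group: 256·1/32 = 8
AVL=5 ≤ VLMAX=8, so vl = 5
bits (lane 0 leftmost): 11111000

predicate = 11111000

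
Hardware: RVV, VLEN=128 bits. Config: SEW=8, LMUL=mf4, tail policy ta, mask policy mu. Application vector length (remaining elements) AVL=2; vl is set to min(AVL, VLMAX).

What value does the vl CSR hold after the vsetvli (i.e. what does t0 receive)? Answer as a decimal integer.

VLMAX = VLEN×LMUL/SEW = 128×1/4/8 = 4
vl ← min(2, 4) = 2

vl = 2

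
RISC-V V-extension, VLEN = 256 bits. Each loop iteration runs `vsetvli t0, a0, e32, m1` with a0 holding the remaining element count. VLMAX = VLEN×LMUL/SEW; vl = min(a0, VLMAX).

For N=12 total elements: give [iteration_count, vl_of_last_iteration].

VLMAX = (256 × 1) / 32 = 8 lanes
iterations = ceil(12/8) = 2; final-pass vl = 4

[iterations, last_vl] = [2, 4]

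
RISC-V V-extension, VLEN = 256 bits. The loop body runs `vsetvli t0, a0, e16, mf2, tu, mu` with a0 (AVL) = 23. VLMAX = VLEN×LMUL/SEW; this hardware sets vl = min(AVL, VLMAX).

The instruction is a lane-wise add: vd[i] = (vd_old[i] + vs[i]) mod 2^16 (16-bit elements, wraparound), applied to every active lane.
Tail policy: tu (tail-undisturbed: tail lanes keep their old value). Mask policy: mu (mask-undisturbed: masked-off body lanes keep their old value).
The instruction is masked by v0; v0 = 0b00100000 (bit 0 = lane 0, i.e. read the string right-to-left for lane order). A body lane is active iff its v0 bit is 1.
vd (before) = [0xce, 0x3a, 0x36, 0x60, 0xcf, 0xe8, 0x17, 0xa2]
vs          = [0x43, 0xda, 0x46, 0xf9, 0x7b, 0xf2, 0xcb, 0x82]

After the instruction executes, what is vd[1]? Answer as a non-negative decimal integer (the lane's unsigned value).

VLMAX = VLEN×LMUL/SEW = 256×1/2/16 = 8
vl ← min(23, 8) = 8
lane  0: mask-off/keep ⇒ 0xce
lane  1: mask-off/keep ⇒ 0x3a
lane  2: mask-off/keep ⇒ 0x36
lane  3: mask-off/keep ⇒ 0x60
lane  4: mask-off/keep ⇒ 0xcf
lane  5: add(0xe8,0xf2) ⇒ 0x1da
lane  6: mask-off/keep ⇒ 0x17
lane  7: mask-off/keep ⇒ 0xa2

vd[1] = 58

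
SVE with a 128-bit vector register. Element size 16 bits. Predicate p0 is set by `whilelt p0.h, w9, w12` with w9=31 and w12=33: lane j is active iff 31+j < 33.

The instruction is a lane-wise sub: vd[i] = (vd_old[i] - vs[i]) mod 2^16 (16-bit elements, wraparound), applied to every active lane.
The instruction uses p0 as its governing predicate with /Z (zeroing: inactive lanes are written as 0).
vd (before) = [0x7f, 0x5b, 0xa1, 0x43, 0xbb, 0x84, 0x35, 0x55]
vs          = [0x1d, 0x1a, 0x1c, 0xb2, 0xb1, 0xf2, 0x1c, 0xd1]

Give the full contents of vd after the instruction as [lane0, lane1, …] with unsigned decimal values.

lane count: 128 div 16 = 8
active while 31+j < 33, i.e. j ∈ [0,2) capped at 8 ⇒ 2
[0] sub(0x7f,0x1d) = 0x62
[1] sub(0x5b,0x1a) = 0x41
[2] tail/zero = 0x00
[3] tail/zero = 0x00
[4] tail/zero = 0x00
[5] tail/zero = 0x00
[6] tail/zero = 0x00
[7] tail/zero = 0x00

vd = [98, 65, 0, 0, 0, 0, 0, 0]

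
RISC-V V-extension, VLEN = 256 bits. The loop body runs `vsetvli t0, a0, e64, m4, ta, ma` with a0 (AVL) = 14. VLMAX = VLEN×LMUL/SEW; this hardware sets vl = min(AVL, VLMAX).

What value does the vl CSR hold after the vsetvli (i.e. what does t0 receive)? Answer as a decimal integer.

vl = 14

VLMAX = VLEN×LMUL/SEW = 256×4/64 = 16
vl ← min(14, 16) = 14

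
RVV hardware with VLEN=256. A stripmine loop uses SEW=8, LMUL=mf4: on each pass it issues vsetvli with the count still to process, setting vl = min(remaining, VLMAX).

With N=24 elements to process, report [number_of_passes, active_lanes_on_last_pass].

VLMAX = (256 × 1/4) / 8 = 8 lanes
iterations = ceil(24/8) = 3; final-pass vl = 8

[iterations, last_vl] = [3, 8]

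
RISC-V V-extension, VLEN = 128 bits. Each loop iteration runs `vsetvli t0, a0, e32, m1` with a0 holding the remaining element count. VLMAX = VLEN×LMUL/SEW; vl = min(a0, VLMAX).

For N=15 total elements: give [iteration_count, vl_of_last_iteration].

VLMAX = VLEN×LMUL/SEW = 128×1/32 = 4
15 elements at 4/iter → 4 passes, remainder 3 on the last

[iterations, last_vl] = [4, 3]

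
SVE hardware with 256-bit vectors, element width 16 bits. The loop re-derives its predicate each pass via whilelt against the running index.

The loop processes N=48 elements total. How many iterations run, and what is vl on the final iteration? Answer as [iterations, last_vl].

register lanes = 256/16 = 16
48 elements at 16/iter → 3 passes, remainder 16 on the last

[iterations, last_vl] = [3, 16]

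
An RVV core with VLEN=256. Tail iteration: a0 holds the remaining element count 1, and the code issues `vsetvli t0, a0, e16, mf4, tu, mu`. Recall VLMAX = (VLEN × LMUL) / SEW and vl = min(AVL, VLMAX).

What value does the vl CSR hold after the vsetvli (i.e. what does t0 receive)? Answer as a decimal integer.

lanes per group: 256·1/4/16 = 4
vl ← min(1, 4) = 1

vl = 1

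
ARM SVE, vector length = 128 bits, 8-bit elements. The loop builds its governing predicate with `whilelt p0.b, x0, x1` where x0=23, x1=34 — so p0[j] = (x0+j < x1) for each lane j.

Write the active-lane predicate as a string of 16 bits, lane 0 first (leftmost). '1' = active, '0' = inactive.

predicate = 1111111111100000

128-bit reg / 8-bit elem → 16 lanes
active while 23+j < 34, i.e. j ∈ [0,11) capped at 16 ⇒ 11
bits (lane 0 leftmost): 1111111111100000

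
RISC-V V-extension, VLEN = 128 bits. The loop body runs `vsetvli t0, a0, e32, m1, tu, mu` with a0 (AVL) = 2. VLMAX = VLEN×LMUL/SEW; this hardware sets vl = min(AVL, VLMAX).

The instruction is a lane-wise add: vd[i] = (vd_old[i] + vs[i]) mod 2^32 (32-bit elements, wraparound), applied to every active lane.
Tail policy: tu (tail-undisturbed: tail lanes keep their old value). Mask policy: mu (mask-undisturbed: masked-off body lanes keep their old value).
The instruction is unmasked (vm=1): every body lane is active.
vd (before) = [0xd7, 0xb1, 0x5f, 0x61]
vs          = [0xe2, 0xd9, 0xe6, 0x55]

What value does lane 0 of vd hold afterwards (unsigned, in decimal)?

VLMAX = (128 × 1) / 32 = 4 lanes
vl = min(AVL, VLMAX) = min(2, 4) = 2
  i=0: add(0xd7,0xe2) → 441
  i=1: add(0xb1,0xd9) → 394
  i=2: tail/keep → 95
  i=3: tail/keep → 97

vd[0] = 441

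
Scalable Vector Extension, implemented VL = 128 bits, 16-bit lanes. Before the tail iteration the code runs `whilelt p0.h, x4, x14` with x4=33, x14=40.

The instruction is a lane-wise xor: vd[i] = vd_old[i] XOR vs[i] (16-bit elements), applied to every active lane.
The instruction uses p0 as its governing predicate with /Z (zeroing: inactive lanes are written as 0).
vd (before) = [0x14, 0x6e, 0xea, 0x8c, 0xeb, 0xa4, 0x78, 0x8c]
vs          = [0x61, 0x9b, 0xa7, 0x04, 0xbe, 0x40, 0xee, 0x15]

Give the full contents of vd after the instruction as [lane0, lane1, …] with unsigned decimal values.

lane count: 128 div 16 = 8
p0[j] = (33+j < 40); true for j=0..6 → 7 lanes set
  i=0: xor(0x14,0x61) → 117
  i=1: xor(0x6e,0x9b) → 245
  i=2: xor(0xea,0xa7) → 77
  i=3: xor(0x8c,0x04) → 136
  i=4: xor(0xeb,0xbe) → 85
  i=5: xor(0xa4,0x40) → 228
  i=6: xor(0x78,0xee) → 150
  i=7: tail/zero → 0

vd = [117, 245, 77, 136, 85, 228, 150, 0]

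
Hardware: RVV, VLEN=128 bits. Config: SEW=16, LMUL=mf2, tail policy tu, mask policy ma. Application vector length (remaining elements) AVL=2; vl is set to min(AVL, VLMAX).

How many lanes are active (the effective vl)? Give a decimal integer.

VLMAX = VLEN×LMUL/SEW = 128×1/2/16 = 4
vl ← min(2, 4) = 2

vl = 2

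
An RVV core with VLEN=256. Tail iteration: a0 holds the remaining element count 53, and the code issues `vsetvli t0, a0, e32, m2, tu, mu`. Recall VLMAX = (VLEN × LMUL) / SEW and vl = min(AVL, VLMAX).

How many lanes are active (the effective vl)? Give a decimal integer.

vl = 16

VLMAX = (256 × 2) / 32 = 16 lanes
vl ← min(53, 16) = 16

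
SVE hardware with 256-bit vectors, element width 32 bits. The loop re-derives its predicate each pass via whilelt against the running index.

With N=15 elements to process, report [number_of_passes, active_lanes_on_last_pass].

lane count: 256 div 32 = 8
N=15: ⌈15/8⌉ = 2 iters; last vl = 15 − 1×8 = 7

[iterations, last_vl] = [2, 7]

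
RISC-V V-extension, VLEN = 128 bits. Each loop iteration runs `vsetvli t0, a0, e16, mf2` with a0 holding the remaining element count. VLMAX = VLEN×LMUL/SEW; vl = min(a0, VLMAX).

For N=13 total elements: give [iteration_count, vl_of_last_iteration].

lanes per group: 128·1/2/16 = 4
iterations = ceil(13/4) = 4; final-pass vl = 1

[iterations, last_vl] = [4, 1]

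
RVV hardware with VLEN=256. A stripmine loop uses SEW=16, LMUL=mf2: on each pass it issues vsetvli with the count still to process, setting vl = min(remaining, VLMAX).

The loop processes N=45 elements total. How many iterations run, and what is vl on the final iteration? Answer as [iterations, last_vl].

lanes per group: 256·1/2/16 = 8
N=45: ⌈45/8⌉ = 6 iters; last vl = 45 − 5×8 = 5

[iterations, last_vl] = [6, 5]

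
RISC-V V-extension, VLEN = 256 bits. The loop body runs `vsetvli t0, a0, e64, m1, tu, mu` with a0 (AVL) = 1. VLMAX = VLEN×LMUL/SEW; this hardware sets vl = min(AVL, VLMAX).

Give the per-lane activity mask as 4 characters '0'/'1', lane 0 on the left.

predicate = 1000

VLMAX = (256 × 1) / 64 = 4 lanes
vl = min(AVL, VLMAX) = min(1, 4) = 1
bits (lane 0 leftmost): 1000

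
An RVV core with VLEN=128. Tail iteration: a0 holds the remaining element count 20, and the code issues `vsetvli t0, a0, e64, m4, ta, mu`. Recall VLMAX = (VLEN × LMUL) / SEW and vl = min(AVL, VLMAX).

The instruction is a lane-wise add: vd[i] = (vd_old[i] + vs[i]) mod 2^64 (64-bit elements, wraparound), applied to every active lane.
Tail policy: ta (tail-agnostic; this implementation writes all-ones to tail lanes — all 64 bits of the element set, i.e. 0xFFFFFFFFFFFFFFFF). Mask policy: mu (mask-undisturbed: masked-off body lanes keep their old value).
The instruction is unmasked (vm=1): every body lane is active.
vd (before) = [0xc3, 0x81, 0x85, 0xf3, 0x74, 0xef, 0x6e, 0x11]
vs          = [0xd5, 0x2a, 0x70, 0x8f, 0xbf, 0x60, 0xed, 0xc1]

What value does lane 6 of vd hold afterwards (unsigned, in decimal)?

VLMAX = (128 × 4) / 64 = 8 lanes
vl = min(AVL, VLMAX) = min(20, 8) = 8
vd[0] add(0xc3,0xd5) -> 0x198
vd[1] add(0x81,0x2a) -> 0xab
vd[2] add(0x85,0x70) -> 0xf5
vd[3] add(0xf3,0x8f) -> 0x182
vd[4] add(0x74,0xbf) -> 0x133
vd[5] add(0xef,0x60) -> 0x14f
vd[6] add(0x6e,0xed) -> 0x15b
vd[7] add(0x11,0xc1) -> 0xd2

vd[6] = 347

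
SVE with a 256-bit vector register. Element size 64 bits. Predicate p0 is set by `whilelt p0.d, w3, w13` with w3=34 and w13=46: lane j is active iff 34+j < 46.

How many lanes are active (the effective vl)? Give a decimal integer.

register lanes = 256/64 = 4
active while 34+j < 46, i.e. j ∈ [0,12) capped at 4 ⇒ 4

vl = 4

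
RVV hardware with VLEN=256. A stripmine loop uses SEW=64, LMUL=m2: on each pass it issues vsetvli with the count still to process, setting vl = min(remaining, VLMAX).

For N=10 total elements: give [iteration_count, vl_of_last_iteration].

[iterations, last_vl] = [2, 2]

VLMAX = VLEN×LMUL/SEW = 256×2/64 = 8
iterations = ceil(10/8) = 2; final-pass vl = 2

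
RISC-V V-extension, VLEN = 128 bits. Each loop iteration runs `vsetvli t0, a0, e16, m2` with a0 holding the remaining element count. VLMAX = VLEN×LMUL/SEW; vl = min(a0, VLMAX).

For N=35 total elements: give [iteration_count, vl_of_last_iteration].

lanes per group: 128·2/16 = 16
N=35: ⌈35/16⌉ = 3 iters; last vl = 35 − 2×16 = 3

[iterations, last_vl] = [3, 3]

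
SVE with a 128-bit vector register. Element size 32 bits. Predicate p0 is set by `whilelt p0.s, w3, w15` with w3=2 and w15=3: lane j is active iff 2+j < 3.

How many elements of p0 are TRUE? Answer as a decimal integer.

vl = 1

lane count: 128 div 32 = 4
p0[j] = (2+j < 3); true for j=0..0 → 1 lanes set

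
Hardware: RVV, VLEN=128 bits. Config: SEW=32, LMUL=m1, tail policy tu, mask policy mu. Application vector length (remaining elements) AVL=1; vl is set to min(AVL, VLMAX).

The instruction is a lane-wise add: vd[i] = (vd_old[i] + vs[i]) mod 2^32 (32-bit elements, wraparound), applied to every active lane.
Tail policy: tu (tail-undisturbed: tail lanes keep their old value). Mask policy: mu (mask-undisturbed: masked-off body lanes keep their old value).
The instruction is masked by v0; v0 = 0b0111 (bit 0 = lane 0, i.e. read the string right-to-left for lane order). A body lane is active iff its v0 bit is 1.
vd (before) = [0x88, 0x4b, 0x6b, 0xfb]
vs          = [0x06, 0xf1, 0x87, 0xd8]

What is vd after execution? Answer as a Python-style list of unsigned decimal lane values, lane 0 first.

vd = [142, 75, 107, 251]

VLMAX = VLEN×LMUL/SEW = 128×1/32 = 4
vl ← min(1, 4) = 1
lane  0: add(0x88,0x06) ⇒ 0x8e
lane  1: tail/keep ⇒ 0x4b
lane  2: tail/keep ⇒ 0x6b
lane  3: tail/keep ⇒ 0xfb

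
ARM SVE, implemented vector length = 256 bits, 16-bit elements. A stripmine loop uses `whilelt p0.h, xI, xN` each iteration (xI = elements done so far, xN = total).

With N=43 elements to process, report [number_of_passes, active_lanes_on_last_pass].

[iterations, last_vl] = [3, 11]

256-bit reg / 16-bit elem → 16 lanes
43 elements at 16/iter → 3 passes, remainder 11 on the last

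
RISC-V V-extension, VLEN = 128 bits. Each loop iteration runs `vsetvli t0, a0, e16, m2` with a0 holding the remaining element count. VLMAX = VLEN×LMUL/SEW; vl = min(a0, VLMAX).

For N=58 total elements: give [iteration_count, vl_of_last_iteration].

VLMAX = (128 × 2) / 16 = 16 lanes
N=58: ⌈58/16⌉ = 4 iters; last vl = 58 − 3×16 = 10

[iterations, last_vl] = [4, 10]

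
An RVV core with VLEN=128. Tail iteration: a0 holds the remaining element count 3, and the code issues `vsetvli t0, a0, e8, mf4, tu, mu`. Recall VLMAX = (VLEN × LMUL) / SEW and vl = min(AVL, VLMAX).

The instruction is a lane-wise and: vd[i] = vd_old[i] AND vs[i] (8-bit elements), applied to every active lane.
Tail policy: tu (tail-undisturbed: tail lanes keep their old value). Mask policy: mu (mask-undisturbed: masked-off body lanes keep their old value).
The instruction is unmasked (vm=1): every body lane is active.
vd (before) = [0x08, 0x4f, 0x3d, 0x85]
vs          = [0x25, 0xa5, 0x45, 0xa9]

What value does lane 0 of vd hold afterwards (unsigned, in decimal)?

vd[0] = 0

lanes per group: 128·1/4/8 = 4
vl ← min(3, 4) = 3
lane  0: and(0x08,0x25) ⇒ 0x00
lane  1: and(0x4f,0xa5) ⇒ 0x05
lane  2: and(0x3d,0x45) ⇒ 0x05
lane  3: tail/keep ⇒ 0x85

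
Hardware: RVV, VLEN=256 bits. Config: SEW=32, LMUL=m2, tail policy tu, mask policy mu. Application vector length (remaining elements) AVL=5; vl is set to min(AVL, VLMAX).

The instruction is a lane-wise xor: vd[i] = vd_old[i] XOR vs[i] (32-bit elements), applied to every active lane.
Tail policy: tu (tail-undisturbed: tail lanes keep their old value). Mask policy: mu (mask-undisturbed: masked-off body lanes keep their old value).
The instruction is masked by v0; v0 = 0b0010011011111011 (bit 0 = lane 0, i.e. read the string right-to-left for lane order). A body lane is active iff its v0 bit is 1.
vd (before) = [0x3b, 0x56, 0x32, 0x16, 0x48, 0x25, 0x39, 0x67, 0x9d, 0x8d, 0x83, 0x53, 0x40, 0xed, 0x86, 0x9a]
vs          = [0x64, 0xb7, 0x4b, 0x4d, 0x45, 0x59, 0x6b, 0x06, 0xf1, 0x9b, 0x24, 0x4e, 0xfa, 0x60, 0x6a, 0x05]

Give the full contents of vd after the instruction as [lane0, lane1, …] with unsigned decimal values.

vd = [95, 225, 50, 91, 13, 37, 57, 103, 157, 141, 131, 83, 64, 237, 134, 154]

lanes per group: 256·2/32 = 16
AVL=5 ≤ VLMAX=16, so vl = 5
lane  0: xor(0x3b,0x64) ⇒ 0x5f
lane  1: xor(0x56,0xb7) ⇒ 0xe1
lane  2: mask-off/keep ⇒ 0x32
lane  3: xor(0x16,0x4d) ⇒ 0x5b
lane  4: xor(0x48,0x45) ⇒ 0x0d
lane  5: tail/keep ⇒ 0x25
lane  6: tail/keep ⇒ 0x39
lane  7: tail/keep ⇒ 0x67
lane  8: tail/keep ⇒ 0x9d
lane  9: tail/keep ⇒ 0x8d
lane 10: tail/keep ⇒ 0x83
lane 11: tail/keep ⇒ 0x53
lane 12: tail/keep ⇒ 0x40
lane 13: tail/keep ⇒ 0xed
lane 14: tail/keep ⇒ 0x86
lane 15: tail/keep ⇒ 0x9a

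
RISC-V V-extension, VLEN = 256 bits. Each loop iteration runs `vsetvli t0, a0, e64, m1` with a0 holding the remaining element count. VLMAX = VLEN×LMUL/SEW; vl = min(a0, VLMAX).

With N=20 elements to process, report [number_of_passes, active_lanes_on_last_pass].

lanes per group: 256·1/64 = 4
N=20: ⌈20/4⌉ = 5 iters; last vl = 20 − 4×4 = 4

[iterations, last_vl] = [5, 4]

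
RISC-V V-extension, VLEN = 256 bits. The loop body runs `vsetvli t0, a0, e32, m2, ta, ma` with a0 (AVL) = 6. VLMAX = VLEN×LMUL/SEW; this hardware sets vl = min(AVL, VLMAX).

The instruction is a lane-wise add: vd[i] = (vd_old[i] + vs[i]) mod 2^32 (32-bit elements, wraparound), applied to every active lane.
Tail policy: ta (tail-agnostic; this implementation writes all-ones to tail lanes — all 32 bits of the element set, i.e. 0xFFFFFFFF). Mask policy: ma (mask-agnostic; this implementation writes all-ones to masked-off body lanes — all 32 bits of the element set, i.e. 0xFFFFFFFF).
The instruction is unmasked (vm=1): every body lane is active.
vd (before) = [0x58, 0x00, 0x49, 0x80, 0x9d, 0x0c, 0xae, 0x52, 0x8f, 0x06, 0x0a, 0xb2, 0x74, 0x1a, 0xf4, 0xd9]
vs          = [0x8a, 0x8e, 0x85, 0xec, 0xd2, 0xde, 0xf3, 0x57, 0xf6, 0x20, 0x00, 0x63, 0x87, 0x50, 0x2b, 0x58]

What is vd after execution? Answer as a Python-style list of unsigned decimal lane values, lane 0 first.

vd = [226, 142, 206, 364, 367, 234, 4294967295, 4294967295, 4294967295, 4294967295, 4294967295, 4294967295, 4294967295, 4294967295, 4294967295, 4294967295]

VLMAX = VLEN×LMUL/SEW = 256×2/32 = 16
vl ← min(6, 16) = 6
lane  0: add(0x58,0x8a) ⇒ 0xe2
lane  1: add(0x00,0x8e) ⇒ 0x8e
lane  2: add(0x49,0x85) ⇒ 0xce
lane  3: add(0x80,0xec) ⇒ 0x16c
lane  4: add(0x9d,0xd2) ⇒ 0x16f
lane  5: add(0x0c,0xde) ⇒ 0xea
lane  6: tail/ones ⇒ 0xffffffff
lane  7: tail/ones ⇒ 0xffffffff
lane  8: tail/ones ⇒ 0xffffffff
lane  9: tail/ones ⇒ 0xffffffff
lane 10: tail/ones ⇒ 0xffffffff
lane 11: tail/ones ⇒ 0xffffffff
lane 12: tail/ones ⇒ 0xffffffff
lane 13: tail/ones ⇒ 0xffffffff
lane 14: tail/ones ⇒ 0xffffffff
lane 15: tail/ones ⇒ 0xffffffff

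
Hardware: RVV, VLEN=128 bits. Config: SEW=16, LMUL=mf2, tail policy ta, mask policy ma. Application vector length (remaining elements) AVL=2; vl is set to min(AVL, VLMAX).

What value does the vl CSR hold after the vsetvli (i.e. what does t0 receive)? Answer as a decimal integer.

VLMAX = (128 × 1/2) / 16 = 4 lanes
vl ← min(2, 4) = 2

vl = 2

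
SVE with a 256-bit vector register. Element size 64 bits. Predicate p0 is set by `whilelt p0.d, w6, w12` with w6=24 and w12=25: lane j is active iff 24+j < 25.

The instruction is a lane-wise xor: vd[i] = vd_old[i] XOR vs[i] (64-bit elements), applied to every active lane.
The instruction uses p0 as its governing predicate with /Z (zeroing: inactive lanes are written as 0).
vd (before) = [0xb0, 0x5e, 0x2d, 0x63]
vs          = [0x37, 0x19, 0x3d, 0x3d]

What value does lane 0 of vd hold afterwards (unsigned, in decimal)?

lane count: 256 div 64 = 4
active while 24+j < 25, i.e. j ∈ [0,1) capped at 4 ⇒ 1
[0] xor(0xb0,0x37) = 0x87
[1] tail/zero = 0x00
[2] tail/zero = 0x00
[3] tail/zero = 0x00

vd[0] = 135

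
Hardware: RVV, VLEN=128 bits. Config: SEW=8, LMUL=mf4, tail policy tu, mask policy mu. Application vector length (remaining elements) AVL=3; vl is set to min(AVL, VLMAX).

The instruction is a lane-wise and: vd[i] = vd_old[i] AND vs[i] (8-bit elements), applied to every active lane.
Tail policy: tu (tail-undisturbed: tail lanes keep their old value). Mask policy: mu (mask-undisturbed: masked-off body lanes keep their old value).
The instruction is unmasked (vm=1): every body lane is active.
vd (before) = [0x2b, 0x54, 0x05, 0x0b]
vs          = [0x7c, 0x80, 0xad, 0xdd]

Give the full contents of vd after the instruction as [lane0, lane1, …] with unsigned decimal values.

VLMAX = VLEN×LMUL/SEW = 128×1/4/8 = 4
vl = min(AVL, VLMAX) = min(3, 4) = 3
  i=0: and(0x2b,0x7c) → 40
  i=1: and(0x54,0x80) → 0
  i=2: and(0x05,0xad) → 5
  i=3: tail/keep → 11

vd = [40, 0, 5, 11]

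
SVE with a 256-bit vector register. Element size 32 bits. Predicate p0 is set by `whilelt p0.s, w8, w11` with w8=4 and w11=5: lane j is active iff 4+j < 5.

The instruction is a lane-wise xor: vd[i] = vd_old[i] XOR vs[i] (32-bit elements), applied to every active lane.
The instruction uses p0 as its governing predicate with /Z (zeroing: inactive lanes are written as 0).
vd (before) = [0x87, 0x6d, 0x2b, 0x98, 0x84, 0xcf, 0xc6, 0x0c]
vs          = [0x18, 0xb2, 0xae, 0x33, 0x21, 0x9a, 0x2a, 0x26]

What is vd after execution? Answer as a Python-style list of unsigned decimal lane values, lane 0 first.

256-bit reg / 32-bit elem → 8 lanes
p0[j] = (4+j < 5); true for j=0..0 → 1 lanes set
[0] xor(0x87,0x18) = 0x9f
[1] tail/zero = 0x00
[2] tail/zero = 0x00
[3] tail/zero = 0x00
[4] tail/zero = 0x00
[5] tail/zero = 0x00
[6] tail/zero = 0x00
[7] tail/zero = 0x00

vd = [159, 0, 0, 0, 0, 0, 0, 0]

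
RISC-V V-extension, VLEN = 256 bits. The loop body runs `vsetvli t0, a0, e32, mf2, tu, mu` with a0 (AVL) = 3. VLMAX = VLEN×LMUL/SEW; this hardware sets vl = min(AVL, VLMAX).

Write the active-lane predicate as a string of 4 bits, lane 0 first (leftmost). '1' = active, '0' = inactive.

VLMAX = (256 × 1/2) / 32 = 4 lanes
AVL=3 ≤ VLMAX=4, so vl = 3
bits (lane 0 leftmost): 1110

predicate = 1110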